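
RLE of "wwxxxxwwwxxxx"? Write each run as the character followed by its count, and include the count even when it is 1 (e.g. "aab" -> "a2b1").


String: "wwxxxxwwwxxxx"
Scanning for consecutive runs:
  'w' x 2
  'x' x 4
  'w' x 3
  'x' x 4
RLE = "w2x4w3x4"


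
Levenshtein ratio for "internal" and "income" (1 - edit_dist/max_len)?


Word 1: "internal" (length 8)
Word 2: "income" (length 6)
One optimal edit sequence:
  1. keep 'i'
  2. keep 'n'
  3. delete 't'  (+1)
  4. delete 'e'  (+1)
  5. substitute 'r' -> 'c'  (+1)
  6. substitute 'n' -> 'o'  (+1)
  7. substitute 'a' -> 'm'  (+1)
  8. substitute 'l' -> 'e'  (+1)
Edit distance = 6
Max length = max(8, 6) = 8
Similarity = 1 - 6/8
= 0.2500


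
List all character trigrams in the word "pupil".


Word: "pupil" (length 5)
Number of trigrams = 5 - 3 + 1 = 3
  Position 0: "pup"
  Position 1: "upi"
  Position 2: "pil"
Trigrams = "pup", "upi", "pil"


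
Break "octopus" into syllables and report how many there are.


Word: "octopus"
Syllable breakdown: oc-to-pus
Counting: 3 parts
= 3 syllables


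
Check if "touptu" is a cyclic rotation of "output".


Word: "output", Candidate: "touptu"
Method: check if candidate is substring of word+word
"outputoutput" contains "touptu"? No
Is rotation = No


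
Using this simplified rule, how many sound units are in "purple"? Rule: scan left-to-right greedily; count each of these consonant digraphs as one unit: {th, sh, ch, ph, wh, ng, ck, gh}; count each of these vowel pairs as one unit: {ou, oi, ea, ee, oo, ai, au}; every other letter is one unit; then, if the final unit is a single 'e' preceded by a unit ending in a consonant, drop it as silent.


Word: "purple" (6 letters)
Left-to-right scan:
  [1] 'p' (letter)
  [2] 'u' (letter)
  [3] 'r' (letter)
  [4] 'p' (letter)
  [5] 'l' (letter)
  [6] 'e' (letter)
Units from scan: 6
Final unit is 'e' after a consonant -> drop as silent (-1)
Sound units = 5 units


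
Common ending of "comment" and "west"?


Word 1: "comment"
Word 2: "west"
Comparing from end:
  Pos -1: 't' == 't'
  Pos -2: 'n' != 's' (stop)
LCS = "t" (length 1)


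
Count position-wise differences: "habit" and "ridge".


Comparing character by character (same length = 5):
  Pos 0: 'h' vs 'r' !=
  Pos 1: 'a' vs 'i' !=
  Pos 2: 'b' vs 'd' !=
  Pos 3: 'i' vs 'g' !=
  Pos 4: 't' vs 'e' !=
Hamming distance = 5


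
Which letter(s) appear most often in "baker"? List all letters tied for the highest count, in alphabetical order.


Word: "baker"
Letter counts:
  'a': 1
  'b': 1
  'e': 1
  'k': 1
  'r': 1
Maximum count = 1
Most frequent = 'a', 'b', 'e', 'k', 'r' (1 time each)


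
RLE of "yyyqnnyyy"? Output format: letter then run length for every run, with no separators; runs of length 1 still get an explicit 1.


String: "yyyqnnyyy"
Scanning for consecutive runs:
  'y' x 3
  'q' x 1
  'n' x 2
  'y' x 3
RLE = "y3q1n2y3"


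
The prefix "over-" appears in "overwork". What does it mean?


Prefix: over-
Example: overwork (over- + work)
Meaning = excessive


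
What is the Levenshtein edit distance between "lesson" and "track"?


Word 1: "lesson" (length 6)
Word 2: "track" (length 5)
One optimal edit sequence (insert/delete/substitute each cost 1):
  1. delete 'l'  (+1)
  2. substitute 'e' -> 't'  (+1)
  3. substitute 's' -> 'r'  (+1)
  4. substitute 's' -> 'a'  (+1)
  5. substitute 'o' -> 'c'  (+1)
  6. substitute 'n' -> 'k'  (+1)
Total edit operations: 6
Edit distance = 6


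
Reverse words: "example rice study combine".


Original: "example rice study combine"
Words (1..n): example | rice | study | combine
Reversed (n..1): combine | study | rice | example
Result = "combine study rice example"


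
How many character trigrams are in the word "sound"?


Word: "sound" (length 5)
Number of 3-grams = length - 3 + 1 = 5 - 3 + 1
= 3


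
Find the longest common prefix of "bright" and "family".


Word 1: "bright"
Word 2: "family"
Comparing from start:
  Pos 0: 'b' != 'f' (stop)
LCP = "" (length 0)


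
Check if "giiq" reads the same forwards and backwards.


Word: "giiq"
Reversed: "qiig"
Forward == Backward? giiq != qiig
Palindrome = No


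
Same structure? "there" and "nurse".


Pattern of "there": [0, 1, 2, 3, 2]
Pattern of "nurse": [0, 1, 2, 3, 4]
Patterns do not match
Same pattern = No


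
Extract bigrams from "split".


Word: "split" (length 5)
Number of bigrams = 5 - 2 + 1 = 4
  Position 0: "sp"
  Position 1: "pl"
  Position 2: "li"
  Position 3: "it"
Bigrams = "sp", "pl", "li", "it"


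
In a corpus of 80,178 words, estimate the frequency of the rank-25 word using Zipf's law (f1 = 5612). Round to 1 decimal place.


Zipf's law: f(r) = f(1) / r
f(1) = 5612
f(25) = 5612 / 25
= 224.5 occurrences


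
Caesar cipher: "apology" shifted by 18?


Word: "apology"
Shift: 18
Each letter → (letter + shift) mod 26:
  'a' (0) + 18 = 18 → 's'
  'p' (15) + 18 = 7 → 'h'
  'o' (14) + 18 = 6 → 'g'
  'l' (11) + 18 = 3 → 'd'
  'o' (14) + 18 = 6 → 'g'
  'g' (6) + 18 = 24 → 'y'
  'y' (24) + 18 = 16 → 'q'
Result = "shgdgyq"


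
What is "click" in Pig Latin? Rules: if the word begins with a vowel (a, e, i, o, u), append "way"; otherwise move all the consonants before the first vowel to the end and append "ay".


Word: "click"
Starts with consonant(s) → move to end, add 'ay'
Consonant cluster: "cl"
Pig Latin = "ickclay"


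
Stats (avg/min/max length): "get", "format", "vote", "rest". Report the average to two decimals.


Lengths: "get"=3, "format"=6, "vote"=4, "rest"=4
Sum = 17, Count = 4
Average = 17/4 = 4.25
= avg=4.25, min=3, max=6


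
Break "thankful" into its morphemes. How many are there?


Word: "thankful"
Morphemes: thank + -ful
Each morpheme carries meaning
= 2 morphemes


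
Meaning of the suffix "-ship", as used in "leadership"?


Suffix: -ship
As in: leadership -> leader + -ship
Meaning = state / position


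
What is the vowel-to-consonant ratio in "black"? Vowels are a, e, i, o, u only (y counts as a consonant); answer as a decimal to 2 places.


Word: "black"
Vowels (a,e,i,o,u): 1
Consonants: 4
Ratio = 1/4
= 0.25


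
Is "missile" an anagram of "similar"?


Word 1: "similar" → sorted: aiilmrs
Word 2: "missile" → sorted: eiilmss
Same letters? aiilmrs != eiilmss
Anagram = No


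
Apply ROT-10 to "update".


Word: "update"
Shift: 10
Each letter → (letter + shift) mod 26:
  'u' (20) + 10 = 4 → 'e'
  'p' (15) + 10 = 25 → 'z'
  'd' (3) + 10 = 13 → 'n'
  'a' (0) + 10 = 10 → 'k'
  't' (19) + 10 = 3 → 'd'
  'e' (4) + 10 = 14 → 'o'
Result = "eznkdo"


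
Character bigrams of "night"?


Word: "night" (length 5)
Number of bigrams = 5 - 2 + 1 = 4
  Position 0: "ni"
  Position 1: "ig"
  Position 2: "gh"
  Position 3: "ht"
Bigrams = "ni", "ig", "gh", "ht"


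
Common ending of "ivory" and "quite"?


Word 1: "ivory"
Word 2: "quite"
Comparing from end:
  Pos -1: 'y' != 'e' (stop)
LCS = "" (length 0)


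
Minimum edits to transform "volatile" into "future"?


Word 1: "volatile" (length 8)
Word 2: "future" (length 6)
One optimal edit sequence (insert/delete/substitute each cost 1):
  1. delete 'v'  (+1)
  2. delete 'o'  (+1)
  3. substitute 'l' -> 'f'  (+1)
  4. substitute 'a' -> 'u'  (+1)
  5. keep 't'
  6. substitute 'i' -> 'u'  (+1)
  7. substitute 'l' -> 'r'  (+1)
  8. keep 'e'
Total edit operations: 6
Edit distance = 6


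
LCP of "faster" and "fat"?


Word 1: "faster"
Word 2: "fat"
Comparing from start:
  Pos 0: 'f' == 'f'
  Pos 1: 'a' == 'a'
  Pos 2: 's' != 't' (stop)
LCP = "fa" (length 2)


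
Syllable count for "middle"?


Word: "middle"
Syllable breakdown: mid-dle
Counting: 2 parts
= 2 syllables


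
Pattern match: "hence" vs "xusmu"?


Pattern of "hence": [0, 1, 2, 3, 1]
Pattern of "xusmu": [0, 1, 2, 3, 1]
Patterns match
Same pattern = Yes


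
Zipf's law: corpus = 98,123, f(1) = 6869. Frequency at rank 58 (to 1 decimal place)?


Zipf's law: f(r) = f(1) / r
f(1) = 6869
f(58) = 6869 / 58
= 118.4 occurrences


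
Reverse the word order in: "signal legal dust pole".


Original: "signal legal dust pole"
Words (1..n): signal | legal | dust | pole
Reversed (n..1): pole | dust | legal | signal
Result = "pole dust legal signal"


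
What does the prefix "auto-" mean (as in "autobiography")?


Prefix: auto-
As in: autobiography -> auto- + biography
Meaning = self


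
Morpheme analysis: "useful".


Word: "useful"
Morphemes: use | -ful
Each morpheme carries meaning
= 2 morphemes


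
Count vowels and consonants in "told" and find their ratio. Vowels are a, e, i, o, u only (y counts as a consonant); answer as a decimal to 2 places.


Word: "told"
Vowels (a,e,i,o,u): 1
Consonants: 3
Ratio = 1/3
= 0.33


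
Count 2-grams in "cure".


Word: "cure" (length 4)
Number of 2-grams = length - 2 + 1 = 4 - 2 + 1
= 3


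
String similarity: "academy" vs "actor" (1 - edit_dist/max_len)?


Word 1: "academy" (length 7)
Word 2: "actor" (length 5)
One optimal edit sequence:
  1. keep 'a'
  2. keep 'c'
  3. delete 'a'  (+1)
  4. delete 'd'  (+1)
  5. substitute 'e' -> 't'  (+1)
  6. substitute 'm' -> 'o'  (+1)
  7. substitute 'y' -> 'r'  (+1)
Edit distance = 5
Max length = max(7, 5) = 7
Similarity = 1 - 5/7
= 0.2857


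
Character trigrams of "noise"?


Word: "noise" (length 5)
Number of trigrams = 5 - 3 + 1 = 3
  Position 0: "noi"
  Position 1: "ois"
  Position 2: "ise"
Trigrams = "noi", "ois", "ise"


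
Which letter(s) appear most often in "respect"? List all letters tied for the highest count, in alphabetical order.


Word: "respect"
Letter counts:
  'c': 1
  'e': 2
  'p': 1
  'r': 1
  's': 1
  't': 1
Maximum count = 2
Most frequent = 'e' (2 times each)


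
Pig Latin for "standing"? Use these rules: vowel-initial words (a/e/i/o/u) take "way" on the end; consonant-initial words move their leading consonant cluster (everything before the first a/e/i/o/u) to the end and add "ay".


Word: "standing"
Starts with consonant(s) → move to end, add 'ay'
Consonant cluster: "st"
Pig Latin = "andingstay"


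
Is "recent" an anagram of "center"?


Word 1: "center" → sorted: ceenrt
Word 2: "recent" → sorted: ceenrt
Same letters? ceenrt == ceenrt
Anagram = Yes


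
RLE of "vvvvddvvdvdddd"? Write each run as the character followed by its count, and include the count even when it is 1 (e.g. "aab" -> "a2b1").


String: "vvvvddvvdvdddd"
Scanning for consecutive runs:
  'v' x 4
  'd' x 2
  'v' x 2
  'd' x 1
  'v' x 1
  'd' x 4
RLE = "v4d2v2d1v1d4"


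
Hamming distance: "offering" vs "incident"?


Comparing character by character (same length = 8):
  Pos 0: 'o' vs 'i' !=
  Pos 1: 'f' vs 'n' !=
  Pos 2: 'f' vs 'c' !=
  Pos 3: 'e' vs 'i' !=
  Pos 4: 'r' vs 'd' !=
  Pos 5: 'i' vs 'e' !=
  Pos 6: 'n' vs 'n' =
  Pos 7: 'g' vs 't' !=
Hamming distance = 7


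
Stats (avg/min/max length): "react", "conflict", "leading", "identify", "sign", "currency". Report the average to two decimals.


Lengths: "react"=5, "conflict"=8, "leading"=7, "identify"=8, "sign"=4, "currency"=8
Sum = 40, Count = 6
Average = 40/6 = 6.67
= avg=6.67, min=4, max=8


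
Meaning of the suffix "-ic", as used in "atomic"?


Suffix: -ic
Example: atomic = atom + -ic
Meaning = relating to


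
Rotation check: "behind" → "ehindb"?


Word: "behind", Candidate: "ehindb"
Method: check if candidate is substring of word+word
"behindbehind" contains "ehindb"? Yes
Is rotation = Yes


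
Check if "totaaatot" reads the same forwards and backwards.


Word: "totaaatot"
Reversed: "totaaatot"
Forward == Backward? totaaatot == totaaatot
Palindrome = Yes


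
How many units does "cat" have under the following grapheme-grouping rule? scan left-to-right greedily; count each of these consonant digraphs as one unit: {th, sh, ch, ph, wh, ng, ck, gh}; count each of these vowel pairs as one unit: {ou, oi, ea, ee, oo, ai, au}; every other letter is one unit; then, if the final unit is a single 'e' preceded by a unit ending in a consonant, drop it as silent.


Word: "cat" (3 letters)
Left-to-right scan:
  (1) 'c' (letter)
  (2) 'a' (letter)
  (3) 't' (letter)
Units from scan: 3
Sound units = 3 units


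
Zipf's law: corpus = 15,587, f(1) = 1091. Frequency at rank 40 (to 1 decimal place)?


Zipf's law: f(r) = f(1) / r
f(1) = 1091
f(40) = 1091 / 40
= 27.3 occurrences


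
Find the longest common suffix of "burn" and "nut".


Word 1: "burn"
Word 2: "nut"
Comparing from end:
  Pos -1: 'n' != 't' (stop)
LCS = "" (length 0)


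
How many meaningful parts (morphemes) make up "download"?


Word: "download"
Morphemes: down- / load
Each morpheme carries meaning
= 2 morphemes


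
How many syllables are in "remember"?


Word: "remember"
Syllable breakdown: re · mem · ber
Counting: 3 parts
= 3 syllables


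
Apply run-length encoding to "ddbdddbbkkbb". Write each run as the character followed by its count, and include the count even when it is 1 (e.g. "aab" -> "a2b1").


String: "ddbdddbbkkbb"
Scanning for consecutive runs:
  'd' x 2
  'b' x 1
  'd' x 3
  'b' x 2
  'k' x 2
  'b' x 2
RLE = "d2b1d3b2k2b2"


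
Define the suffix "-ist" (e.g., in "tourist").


Suffix: -ist
Example: tourist (tour + -ist)
Meaning = one who practices


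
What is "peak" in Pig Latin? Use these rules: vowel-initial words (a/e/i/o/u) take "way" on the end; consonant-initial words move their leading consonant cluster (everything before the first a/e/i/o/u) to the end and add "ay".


Word: "peak"
Starts with consonant(s) → move to end, add 'ay'
Consonant cluster: "p"
Pig Latin = "eakpay"


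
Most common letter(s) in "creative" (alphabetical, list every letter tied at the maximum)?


Word: "creative"
Letter counts:
  'a': 1
  'c': 1
  'e': 2
  'i': 1
  'r': 1
  't': 1
  'v': 1
Maximum count = 2
Most frequent = 'e' (2 times each)


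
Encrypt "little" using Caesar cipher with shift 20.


Word: "little"
Shift: 20
Each letter → (letter + shift) mod 26:
  'l' (11) + 20 = 5 → 'f'
  'i' (8) + 20 = 2 → 'c'
  't' (19) + 20 = 13 → 'n'
  't' (19) + 20 = 13 → 'n'
  'l' (11) + 20 = 5 → 'f'
  'e' (4) + 20 = 24 → 'y'
Result = "fcnnfy"


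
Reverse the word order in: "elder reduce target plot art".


Original: "elder reduce target plot art"
Words (1..n): elder | reduce | target | plot | art
Reversed (n..1): art | plot | target | reduce | elder
Result = "art plot target reduce elder"


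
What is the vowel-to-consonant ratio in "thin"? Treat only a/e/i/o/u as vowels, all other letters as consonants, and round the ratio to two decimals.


Word: "thin"
Vowels (a,e,i,o,u): 1
Consonants: 3
Ratio = 1/3
= 0.33


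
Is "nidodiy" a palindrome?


Word: "nidodiy"
Reversed: "yidodin"
Forward == Backward? nidodiy != yidodin
Palindrome = No


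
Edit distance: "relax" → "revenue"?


Word 1: "relax" (length 5)
Word 2: "revenue" (length 7)
One optimal edit sequence (insert/delete/substitute each cost 1):
  1. keep 'r'
  2. insert 'e'  (+1)
  3. insert 'v'  (+1)
  4. keep 'e'
  5. substitute 'l' -> 'n'  (+1)
  6. substitute 'a' -> 'u'  (+1)
  7. substitute 'x' -> 'e'  (+1)
Total edit operations: 5
Edit distance = 5


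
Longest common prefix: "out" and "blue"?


Word 1: "out"
Word 2: "blue"
Comparing from start:
  Pos 0: 'o' != 'b' (stop)
LCP = "" (length 0)


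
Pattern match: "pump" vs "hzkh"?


Pattern of "pump": [0, 1, 2, 0]
Pattern of "hzkh": [0, 1, 2, 0]
Patterns match
Same pattern = Yes


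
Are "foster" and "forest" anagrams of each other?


Word 1: "foster" → sorted: eforst
Word 2: "forest" → sorted: eforst
Same letters? eforst == eforst
Anagram = Yes


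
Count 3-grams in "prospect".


Word: "prospect" (length 8)
Number of 3-grams = length - 3 + 1 = 8 - 3 + 1
= 6


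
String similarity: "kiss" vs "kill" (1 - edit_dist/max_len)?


Word 1: "kiss" (length 4)
Word 2: "kill" (length 4)
One optimal edit sequence:
  1. keep 'k'
  2. keep 'i'
  3. substitute 's' -> 'l'  (+1)
  4. substitute 's' -> 'l'  (+1)
Edit distance = 2
Max length = max(4, 4) = 4
Similarity = 1 - 2/4
= 0.5000


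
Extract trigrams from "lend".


Word: "lend" (length 4)
Number of trigrams = 4 - 3 + 1 = 2
  Position 0: "len"
  Position 1: "end"
Trigrams = "len", "end"


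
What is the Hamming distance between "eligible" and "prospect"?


Comparing character by character (same length = 8):
  Pos 0: 'e' vs 'p' !=
  Pos 1: 'l' vs 'r' !=
  Pos 2: 'i' vs 'o' !=
  Pos 3: 'g' vs 's' !=
  Pos 4: 'i' vs 'p' !=
  Pos 5: 'b' vs 'e' !=
  Pos 6: 'l' vs 'c' !=
  Pos 7: 'e' vs 't' !=
Hamming distance = 8


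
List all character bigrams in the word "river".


Word: "river" (length 5)
Number of bigrams = 5 - 2 + 1 = 4
  Position 0: "ri"
  Position 1: "iv"
  Position 2: "ve"
  Position 3: "er"
Bigrams = "ri", "iv", "ve", "er"


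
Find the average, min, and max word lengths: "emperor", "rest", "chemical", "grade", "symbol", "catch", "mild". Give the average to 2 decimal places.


Lengths: "emperor"=7, "rest"=4, "chemical"=8, "grade"=5, "symbol"=6, "catch"=5, "mild"=4
Sum = 39, Count = 7
Average = 39/7 = 5.57
= avg=5.57, min=4, max=8


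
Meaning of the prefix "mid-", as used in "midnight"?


Prefix: mid-
As in: midnight -> mid- + night
Meaning = middle


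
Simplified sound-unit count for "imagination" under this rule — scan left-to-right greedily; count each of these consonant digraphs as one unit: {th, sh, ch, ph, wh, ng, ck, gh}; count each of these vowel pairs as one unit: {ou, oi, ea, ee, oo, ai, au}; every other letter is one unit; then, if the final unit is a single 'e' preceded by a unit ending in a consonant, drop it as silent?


Word: "imagination" (11 letters)
Left-to-right scan:
  (1) 'i' (letter)
  (2) 'm' (letter)
  (3) 'a' (letter)
  (4) 'g' (letter)
  (5) 'i' (letter)
  (6) 'n' (letter)
  (7) 'a' (letter)
  (8) 't' (letter)
  (9) 'i' (letter)
  (10) 'o' (letter)
  (11) 'n' (letter)
Units from scan: 11
Sound units = 11 units


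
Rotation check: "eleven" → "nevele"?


Word: "eleven", Candidate: "nevele"
Method: check if candidate is substring of word+word
"eleveneleven" contains "nevele"? No
Is rotation = No


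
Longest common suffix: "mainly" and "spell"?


Word 1: "mainly"
Word 2: "spell"
Comparing from end:
  Pos -1: 'y' != 'l' (stop)
LCS = "" (length 0)


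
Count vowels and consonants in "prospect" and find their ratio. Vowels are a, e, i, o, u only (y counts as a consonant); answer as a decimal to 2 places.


Word: "prospect"
Vowels (a,e,i,o,u): 2
Consonants: 6
Ratio = 2/6
= 0.33


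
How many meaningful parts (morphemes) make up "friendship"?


Word: "friendship"
Morphemes: friend / -ship
Each morpheme carries meaning
= 2 morphemes


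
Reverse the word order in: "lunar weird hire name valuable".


Original: "lunar weird hire name valuable"
Words (1..n): lunar | weird | hire | name | valuable
Reversed (n..1): valuable | name | hire | weird | lunar
Result = "valuable name hire weird lunar"


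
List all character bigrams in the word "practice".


Word: "practice" (length 8)
Number of bigrams = 8 - 2 + 1 = 7
  Position 0: "pr"
  Position 1: "ra"
  Position 2: "ac"
  Position 3: "ct"
  Position 4: "ti"
  Position 5: "ic"
  Position 6: "ce"
Bigrams = "pr", "ra", "ac", "ct", "ti", "ic", "ce"


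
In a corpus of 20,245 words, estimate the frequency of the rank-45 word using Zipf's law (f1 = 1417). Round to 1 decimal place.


Zipf's law: f(r) = f(1) / r
f(1) = 1417
f(45) = 1417 / 45
= 31.5 occurrences


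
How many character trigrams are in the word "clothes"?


Word: "clothes" (length 7)
Number of 3-grams = length - 3 + 1 = 7 - 3 + 1
= 5


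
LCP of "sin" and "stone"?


Word 1: "sin"
Word 2: "stone"
Comparing from start:
  Pos 0: 's' == 's'
  Pos 1: 'i' != 't' (stop)
LCP = "s" (length 1)


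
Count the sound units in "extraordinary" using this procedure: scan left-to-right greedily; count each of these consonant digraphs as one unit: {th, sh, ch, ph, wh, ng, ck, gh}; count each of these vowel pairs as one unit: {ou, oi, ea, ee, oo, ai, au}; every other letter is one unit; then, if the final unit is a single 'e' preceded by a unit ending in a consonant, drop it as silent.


Word: "extraordinary" (13 letters)
Left-to-right scan:
  (1) 'e' (letter)
  (2) 'x' (letter)
  (3) 't' (letter)
  (4) 'r' (letter)
  (5) 'a' (letter)
  (6) 'o' (letter)
  (7) 'r' (letter)
  (8) 'd' (letter)
  (9) 'i' (letter)
  (10) 'n' (letter)
  (11) 'a' (letter)
  (12) 'r' (letter)
  (13) 'y' (letter)
Units from scan: 13
Sound units = 13 units


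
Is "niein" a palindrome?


Word: "niein"
Reversed: "niein"
Forward == Backward? niein == niein
Palindrome = Yes


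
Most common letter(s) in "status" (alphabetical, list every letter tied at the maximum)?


Word: "status"
Letter counts:
  'a': 1
  's': 2
  't': 2
  'u': 1
Maximum count = 2
Most frequent = 's', 't' (2 times each)


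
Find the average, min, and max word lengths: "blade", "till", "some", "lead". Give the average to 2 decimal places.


Lengths: "blade"=5, "till"=4, "some"=4, "lead"=4
Sum = 17, Count = 4
Average = 17/4 = 4.25
= avg=4.25, min=4, max=5


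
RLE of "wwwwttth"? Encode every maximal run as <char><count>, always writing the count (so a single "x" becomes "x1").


String: "wwwwttth"
Scanning for consecutive runs:
  'w' x 4
  't' x 3
  'h' x 1
RLE = "w4t3h1"


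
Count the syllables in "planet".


Word: "planet"
Syllable breakdown: plan · et
Counting: 2 parts
= 2 syllables


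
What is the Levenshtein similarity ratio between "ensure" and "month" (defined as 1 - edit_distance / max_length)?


Word 1: "ensure" (length 6)
Word 2: "month" (length 5)
One optimal edit sequence:
  1. delete 'e'  (+1)
  2. substitute 'n' -> 'm'  (+1)
  3. substitute 's' -> 'o'  (+1)
  4. substitute 'u' -> 'n'  (+1)
  5. substitute 'r' -> 't'  (+1)
  6. substitute 'e' -> 'h'  (+1)
Edit distance = 6
Max length = max(6, 5) = 6
Similarity = 1 - 6/6
= 0.0000


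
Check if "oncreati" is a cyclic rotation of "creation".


Word: "creation", Candidate: "oncreati"
Method: check if candidate is substring of word+word
"creationcreation" contains "oncreati"? Yes
Is rotation = Yes


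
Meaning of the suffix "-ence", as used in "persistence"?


Suffix: -ence
Example: persistence (persist + -ence)
Meaning = state of


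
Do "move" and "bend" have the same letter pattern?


Pattern of "move": [0, 1, 2, 3]
Pattern of "bend": [0, 1, 2, 3]
Patterns match
Same pattern = Yes


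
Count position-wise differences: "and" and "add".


Comparing character by character (same length = 3):
  Pos 0: 'a' vs 'a' =
  Pos 1: 'n' vs 'd' !=
  Pos 2: 'd' vs 'd' =
Hamming distance = 1


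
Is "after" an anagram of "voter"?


Word 1: "voter" → sorted: eortv
Word 2: "after" → sorted: aefrt
Same letters? eortv != aefrt
Anagram = No


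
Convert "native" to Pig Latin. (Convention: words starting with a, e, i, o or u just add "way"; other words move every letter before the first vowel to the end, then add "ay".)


Word: "native"
Starts with consonant(s) → move to end, add 'ay'
Consonant cluster: "n"
Pig Latin = "ativenay"


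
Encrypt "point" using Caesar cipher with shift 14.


Word: "point"
Shift: 14
Each letter → (letter + shift) mod 26:
  'p' (15) + 14 = 3 → 'd'
  'o' (14) + 14 = 2 → 'c'
  'i' (8) + 14 = 22 → 'w'
  'n' (13) + 14 = 1 → 'b'
  't' (19) + 14 = 7 → 'h'
Result = "dcwbh"


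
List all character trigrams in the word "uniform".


Word: "uniform" (length 7)
Number of trigrams = 7 - 3 + 1 = 5
  Position 0: "uni"
  Position 1: "nif"
  Position 2: "ifo"
  Position 3: "for"
  Position 4: "orm"
Trigrams = "uni", "nif", "ifo", "for", "orm"


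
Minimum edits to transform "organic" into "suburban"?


Word 1: "organic" (length 7)
Word 2: "suburban" (length 8)
One optimal edit sequence (insert/delete/substitute each cost 1):
  1. insert 's'  (+1)
  2. insert 'u'  (+1)
  3. insert 'b'  (+1)
  4. substitute 'o' -> 'u'  (+1)
  5. keep 'r'
  6. substitute 'g' -> 'b'  (+1)
  7. keep 'a'
  8. keep 'n'
  9. delete 'i'  (+1)
  10. delete 'c'  (+1)
Total edit operations: 7
Edit distance = 7


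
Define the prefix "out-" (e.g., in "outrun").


Prefix: out-
As in: outrun -> out- + run
Meaning = surpass


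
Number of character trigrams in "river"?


Word: "river" (length 5)
Number of 3-grams = length - 3 + 1 = 5 - 3 + 1
= 3


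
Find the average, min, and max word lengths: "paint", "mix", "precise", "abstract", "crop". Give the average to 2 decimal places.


Lengths: "paint"=5, "mix"=3, "precise"=7, "abstract"=8, "crop"=4
Sum = 27, Count = 5
Average = 27/5 = 5.40
= avg=5.40, min=3, max=8


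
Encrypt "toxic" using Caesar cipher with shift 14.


Word: "toxic"
Shift: 14
Each letter → (letter + shift) mod 26:
  't' (19) + 14 = 7 → 'h'
  'o' (14) + 14 = 2 → 'c'
  'x' (23) + 14 = 11 → 'l'
  'i' (8) + 14 = 22 → 'w'
  'c' (2) + 14 = 16 → 'q'
Result = "hclwq"


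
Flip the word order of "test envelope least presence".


Original: "test envelope least presence"
Words (1..n): test | envelope | least | presence
Reversed (n..1): presence | least | envelope | test
Result = "presence least envelope test"


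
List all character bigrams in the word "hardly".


Word: "hardly" (length 6)
Number of bigrams = 6 - 2 + 1 = 5
  Position 0: "ha"
  Position 1: "ar"
  Position 2: "rd"
  Position 3: "dl"
  Position 4: "ly"
Bigrams = "ha", "ar", "rd", "dl", "ly"


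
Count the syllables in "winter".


Word: "winter"
Syllable breakdown: win · ter
Counting: 2 parts
= 2 syllables


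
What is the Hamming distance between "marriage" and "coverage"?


Comparing character by character (same length = 8):
  Pos 0: 'm' vs 'c' !=
  Pos 1: 'a' vs 'o' !=
  Pos 2: 'r' vs 'v' !=
  Pos 3: 'r' vs 'e' !=
  Pos 4: 'i' vs 'r' !=
  Pos 5: 'a' vs 'a' =
  Pos 6: 'g' vs 'g' =
  Pos 7: 'e' vs 'e' =
Hamming distance = 5


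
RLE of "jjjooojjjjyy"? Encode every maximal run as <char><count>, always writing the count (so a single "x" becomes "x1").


String: "jjjooojjjjyy"
Scanning for consecutive runs:
  'j' x 3
  'o' x 3
  'j' x 4
  'y' x 2
RLE = "j3o3j4y2"


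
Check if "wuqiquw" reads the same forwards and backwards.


Word: "wuqiquw"
Reversed: "wuqiquw"
Forward == Backward? wuqiquw == wuqiquw
Palindrome = Yes


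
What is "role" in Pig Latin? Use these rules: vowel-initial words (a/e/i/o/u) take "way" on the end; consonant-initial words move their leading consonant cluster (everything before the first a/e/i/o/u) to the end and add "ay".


Word: "role"
Starts with consonant(s) → move to end, add 'ay'
Consonant cluster: "r"
Pig Latin = "oleray"


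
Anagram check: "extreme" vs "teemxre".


Word 1: "extreme" → sorted: eeemrtx
Word 2: "teemxre" → sorted: eeemrtx
Same letters? eeemrtx == eeemrtx
Anagram = Yes


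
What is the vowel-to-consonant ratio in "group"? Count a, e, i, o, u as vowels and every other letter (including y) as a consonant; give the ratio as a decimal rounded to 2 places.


Word: "group"
Vowels (a,e,i,o,u): 2
Consonants: 3
Ratio = 2/3
= 0.67


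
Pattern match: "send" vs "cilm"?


Pattern of "send": [0, 1, 2, 3]
Pattern of "cilm": [0, 1, 2, 3]
Patterns match
Same pattern = Yes


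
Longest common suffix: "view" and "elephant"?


Word 1: "view"
Word 2: "elephant"
Comparing from end:
  Pos -1: 'w' != 't' (stop)
LCS = "" (length 0)


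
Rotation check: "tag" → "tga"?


Word: "tag", Candidate: "tga"
Method: check if candidate is substring of word+word
"tagtag" contains "tga"? No
Is rotation = No


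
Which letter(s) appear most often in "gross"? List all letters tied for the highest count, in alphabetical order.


Word: "gross"
Letter counts:
  'g': 1
  'o': 1
  'r': 1
  's': 2
Maximum count = 2
Most frequent = 's' (2 times each)


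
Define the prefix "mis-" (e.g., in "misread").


Prefix: mis-
As in: misread -> mis- + read
Meaning = wrongly


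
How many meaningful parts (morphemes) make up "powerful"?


Word: "powerful"
Morphemes: power / -ful
Each morpheme carries meaning
= 2 morphemes


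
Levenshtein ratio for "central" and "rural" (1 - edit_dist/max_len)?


Word 1: "central" (length 7)
Word 2: "rural" (length 5)
One optimal edit sequence:
  1. delete 'c'  (+1)
  2. delete 'e'  (+1)
  3. substitute 'n' -> 'r'  (+1)
  4. substitute 't' -> 'u'  (+1)
  5. keep 'r'
  6. keep 'a'
  7. keep 'l'
Edit distance = 4
Max length = max(7, 5) = 7
Similarity = 1 - 4/7
= 0.4286


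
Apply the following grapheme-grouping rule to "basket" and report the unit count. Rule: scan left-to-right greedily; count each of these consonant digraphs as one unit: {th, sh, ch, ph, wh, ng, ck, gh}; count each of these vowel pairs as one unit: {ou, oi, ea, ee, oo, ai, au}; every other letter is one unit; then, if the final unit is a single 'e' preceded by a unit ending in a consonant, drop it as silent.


Word: "basket" (6 letters)
Left-to-right scan:
  [1] 'b' (letter)
  [2] 'a' (letter)
  [3] 's' (letter)
  [4] 'k' (letter)
  [5] 'e' (letter)
  [6] 't' (letter)
Units from scan: 6
Sound units = 6 units


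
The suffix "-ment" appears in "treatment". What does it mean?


Suffix: -ment
Example: treatment = treat + -ment
Meaning = result of action


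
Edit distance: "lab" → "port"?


Word 1: "lab" (length 3)
Word 2: "port" (length 4)
One optimal edit sequence (insert/delete/substitute each cost 1):
  1. insert 'p'  (+1)
  2. substitute 'l' -> 'o'  (+1)
  3. substitute 'a' -> 'r'  (+1)
  4. substitute 'b' -> 't'  (+1)
Total edit operations: 4
Edit distance = 4


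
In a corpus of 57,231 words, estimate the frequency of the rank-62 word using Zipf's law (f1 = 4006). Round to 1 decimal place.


Zipf's law: f(r) = f(1) / r
f(1) = 4006
f(62) = 4006 / 62
= 64.6 occurrences


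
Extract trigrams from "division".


Word: "division" (length 8)
Number of trigrams = 8 - 3 + 1 = 6
  Position 0: "div"
  Position 1: "ivi"
  Position 2: "vis"
  Position 3: "isi"
  Position 4: "sio"
  Position 5: "ion"
Trigrams = "div", "ivi", "vis", "isi", "sio", "ion"


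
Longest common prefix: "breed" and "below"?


Word 1: "breed"
Word 2: "below"
Comparing from start:
  Pos 0: 'b' == 'b'
  Pos 1: 'r' != 'e' (stop)
LCP = "b" (length 1)


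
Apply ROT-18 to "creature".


Word: "creature"
Shift: 18
Each letter → (letter + shift) mod 26:
  'c' (2) + 18 = 20 → 'u'
  'r' (17) + 18 = 9 → 'j'
  'e' (4) + 18 = 22 → 'w'
  'a' (0) + 18 = 18 → 's'
  't' (19) + 18 = 11 → 'l'
  'u' (20) + 18 = 12 → 'm'
  'r' (17) + 18 = 9 → 'j'
  'e' (4) + 18 = 22 → 'w'
Result = "ujwslmjw"


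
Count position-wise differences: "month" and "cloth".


Comparing character by character (same length = 5):
  Pos 0: 'm' vs 'c' !=
  Pos 1: 'o' vs 'l' !=
  Pos 2: 'n' vs 'o' !=
  Pos 3: 't' vs 't' =
  Pos 4: 'h' vs 'h' =
Hamming distance = 3


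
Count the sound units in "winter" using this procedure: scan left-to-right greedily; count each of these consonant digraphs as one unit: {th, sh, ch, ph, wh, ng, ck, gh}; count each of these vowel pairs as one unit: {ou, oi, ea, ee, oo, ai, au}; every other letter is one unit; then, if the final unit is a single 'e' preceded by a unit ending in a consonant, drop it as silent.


Word: "winter" (6 letters)
Left-to-right scan:
  1. 'w' (letter)
  2. 'i' (letter)
  3. 'n' (letter)
  4. 't' (letter)
  5. 'e' (letter)
  6. 'r' (letter)
Units from scan: 6
Sound units = 6 units


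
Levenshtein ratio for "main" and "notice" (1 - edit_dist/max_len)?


Word 1: "main" (length 4)
Word 2: "notice" (length 6)
One optimal edit sequence:
  1. insert 'n'  (+1)
  2. substitute 'm' -> 'o'  (+1)
  3. substitute 'a' -> 't'  (+1)
  4. keep 'i'
  5. insert 'c'  (+1)
  6. substitute 'n' -> 'e'  (+1)
Edit distance = 5
Max length = max(4, 6) = 6
Similarity = 1 - 5/6
= 0.1667


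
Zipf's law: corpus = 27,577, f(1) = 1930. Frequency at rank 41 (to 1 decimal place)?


Zipf's law: f(r) = f(1) / r
f(1) = 1930
f(41) = 1930 / 41
= 47.1 occurrences


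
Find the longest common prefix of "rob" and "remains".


Word 1: "rob"
Word 2: "remains"
Comparing from start:
  Pos 0: 'r' == 'r'
  Pos 1: 'o' != 'e' (stop)
LCP = "r" (length 1)


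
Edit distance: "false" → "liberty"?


Word 1: "false" (length 5)
Word 2: "liberty" (length 7)
One optimal edit sequence (insert/delete/substitute each cost 1):
  1. insert 'l'  (+1)
  2. insert 'i'  (+1)
  3. substitute 'f' -> 'b'  (+1)
  4. substitute 'a' -> 'e'  (+1)
  5. substitute 'l' -> 'r'  (+1)
  6. substitute 's' -> 't'  (+1)
  7. substitute 'e' -> 'y'  (+1)
Total edit operations: 7
Edit distance = 7


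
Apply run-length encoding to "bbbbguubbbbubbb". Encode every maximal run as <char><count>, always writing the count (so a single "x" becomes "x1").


String: "bbbbguubbbbubbb"
Scanning for consecutive runs:
  'b' x 4
  'g' x 1
  'u' x 2
  'b' x 4
  'u' x 1
  'b' x 3
RLE = "b4g1u2b4u1b3"


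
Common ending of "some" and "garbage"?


Word 1: "some"
Word 2: "garbage"
Comparing from end:
  Pos -1: 'e' == 'e'
  Pos -2: 'm' != 'g' (stop)
LCS = "e" (length 1)


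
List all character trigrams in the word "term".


Word: "term" (length 4)
Number of trigrams = 4 - 3 + 1 = 2
  Position 0: "ter"
  Position 1: "erm"
Trigrams = "ter", "erm"


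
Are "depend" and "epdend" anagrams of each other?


Word 1: "depend" → sorted: ddeenp
Word 2: "epdend" → sorted: ddeenp
Same letters? ddeenp == ddeenp
Anagram = Yes


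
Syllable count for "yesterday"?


Word: "yesterday"
Syllable breakdown: yes | ter | day
Counting: 3 parts
= 3 syllables


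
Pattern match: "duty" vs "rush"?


Pattern of "duty": [0, 1, 2, 3]
Pattern of "rush": [0, 1, 2, 3]
Patterns match
Same pattern = Yes


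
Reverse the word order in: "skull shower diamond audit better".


Original: "skull shower diamond audit better"
Words (1..n): skull | shower | diamond | audit | better
Reversed (n..1): better | audit | diamond | shower | skull
Result = "better audit diamond shower skull"


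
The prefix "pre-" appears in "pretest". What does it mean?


Prefix: pre-
Example: pretest = pre- + test
Meaning = before


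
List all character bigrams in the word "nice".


Word: "nice" (length 4)
Number of bigrams = 4 - 2 + 1 = 3
  Position 0: "ni"
  Position 1: "ic"
  Position 2: "ce"
Bigrams = "ni", "ic", "ce"


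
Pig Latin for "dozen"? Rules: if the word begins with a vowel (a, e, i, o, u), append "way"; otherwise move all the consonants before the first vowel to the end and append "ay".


Word: "dozen"
Starts with consonant(s) → move to end, add 'ay'
Consonant cluster: "d"
Pig Latin = "ozenday"


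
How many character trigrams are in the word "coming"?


Word: "coming" (length 6)
Number of 3-grams = length - 3 + 1 = 6 - 3 + 1
= 4


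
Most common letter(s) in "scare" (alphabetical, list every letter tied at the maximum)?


Word: "scare"
Letter counts:
  'a': 1
  'c': 1
  'e': 1
  'r': 1
  's': 1
Maximum count = 1
Most frequent = 'a', 'c', 'e', 'r', 's' (1 time each)


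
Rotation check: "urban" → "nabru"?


Word: "urban", Candidate: "nabru"
Method: check if candidate is substring of word+word
"urbanurban" contains "nabru"? No
Is rotation = No


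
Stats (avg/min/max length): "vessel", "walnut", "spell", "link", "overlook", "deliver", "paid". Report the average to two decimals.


Lengths: "vessel"=6, "walnut"=6, "spell"=5, "link"=4, "overlook"=8, "deliver"=7, "paid"=4
Sum = 40, Count = 7
Average = 40/7 = 5.71
= avg=5.71, min=4, max=8


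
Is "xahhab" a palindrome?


Word: "xahhab"
Reversed: "bahhax"
Forward == Backward? xahhab != bahhax
Palindrome = No


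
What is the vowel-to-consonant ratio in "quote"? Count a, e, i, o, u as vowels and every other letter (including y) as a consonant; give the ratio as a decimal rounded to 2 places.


Word: "quote"
Vowels (a,e,i,o,u): 3
Consonants: 2
Ratio = 3/2
= 1.50


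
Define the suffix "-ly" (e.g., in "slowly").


Suffix: -ly
Example: slowly (slow + -ly)
Meaning = in a manner


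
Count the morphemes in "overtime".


Word: "overtime"
Morphemes: over- | time
Each morpheme carries meaning
= 2 morphemes


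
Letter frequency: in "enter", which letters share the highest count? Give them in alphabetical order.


Word: "enter"
Letter counts:
  'e': 2
  'n': 1
  'r': 1
  't': 1
Maximum count = 2
Most frequent = 'e' (2 times each)


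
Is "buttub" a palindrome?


Word: "buttub"
Reversed: "buttub"
Forward == Backward? buttub == buttub
Palindrome = Yes


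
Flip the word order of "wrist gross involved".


Original: "wrist gross involved"
Words (1..n): wrist | gross | involved
Reversed (n..1): involved | gross | wrist
Result = "involved gross wrist"


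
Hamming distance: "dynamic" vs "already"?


Comparing character by character (same length = 7):
  Pos 0: 'd' vs 'a' !=
  Pos 1: 'y' vs 'l' !=
  Pos 2: 'n' vs 'r' !=
  Pos 3: 'a' vs 'e' !=
  Pos 4: 'm' vs 'a' !=
  Pos 5: 'i' vs 'd' !=
  Pos 6: 'c' vs 'y' !=
Hamming distance = 7


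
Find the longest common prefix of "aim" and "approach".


Word 1: "aim"
Word 2: "approach"
Comparing from start:
  Pos 0: 'a' == 'a'
  Pos 1: 'i' != 'p' (stop)
LCP = "a" (length 1)


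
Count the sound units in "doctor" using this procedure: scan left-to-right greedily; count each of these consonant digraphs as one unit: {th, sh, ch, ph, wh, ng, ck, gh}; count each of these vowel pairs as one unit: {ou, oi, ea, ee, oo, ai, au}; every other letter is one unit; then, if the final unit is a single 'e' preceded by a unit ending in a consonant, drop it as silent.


Word: "doctor" (6 letters)
Left-to-right scan:
  1. 'd' (letter)
  2. 'o' (letter)
  3. 'c' (letter)
  4. 't' (letter)
  5. 'o' (letter)
  6. 'r' (letter)
Units from scan: 6
Sound units = 6 units


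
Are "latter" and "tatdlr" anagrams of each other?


Word 1: "latter" → sorted: aelrtt
Word 2: "tatdlr" → sorted: adlrtt
Same letters? aelrtt != adlrtt
Anagram = No


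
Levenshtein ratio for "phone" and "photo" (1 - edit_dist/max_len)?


Word 1: "phone" (length 5)
Word 2: "photo" (length 5)
One optimal edit sequence:
  1. keep 'p'
  2. keep 'h'
  3. keep 'o'
  4. substitute 'n' -> 't'  (+1)
  5. substitute 'e' -> 'o'  (+1)
Edit distance = 2
Max length = max(5, 5) = 5
Similarity = 1 - 2/5
= 0.6000


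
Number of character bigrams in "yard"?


Word: "yard" (length 4)
Number of 2-grams = length - 2 + 1 = 4 - 2 + 1
= 3


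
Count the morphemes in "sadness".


Word: "sadness"
Morphemes: sad / -ness
Each morpheme carries meaning
= 2 morphemes


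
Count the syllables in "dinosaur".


Word: "dinosaur"
Syllable breakdown: di-no-saur
Counting: 3 parts
= 3 syllables


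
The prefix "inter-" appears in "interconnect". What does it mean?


Prefix: inter-
As in: interconnect -> inter- + connect
Meaning = between


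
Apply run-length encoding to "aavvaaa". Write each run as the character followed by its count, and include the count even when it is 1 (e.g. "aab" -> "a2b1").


String: "aavvaaa"
Scanning for consecutive runs:
  'a' x 2
  'v' x 2
  'a' x 3
RLE = "a2v2a3"


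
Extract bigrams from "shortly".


Word: "shortly" (length 7)
Number of bigrams = 7 - 2 + 1 = 6
  Position 0: "sh"
  Position 1: "ho"
  Position 2: "or"
  Position 3: "rt"
  Position 4: "tl"
  Position 5: "ly"
Bigrams = "sh", "ho", "or", "rt", "tl", "ly"


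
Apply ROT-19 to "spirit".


Word: "spirit"
Shift: 19
Each letter → (letter + shift) mod 26:
  's' (18) + 19 = 11 → 'l'
  'p' (15) + 19 = 8 → 'i'
  'i' (8) + 19 = 1 → 'b'
  'r' (17) + 19 = 10 → 'k'
  'i' (8) + 19 = 1 → 'b'
  't' (19) + 19 = 12 → 'm'
Result = "libkbm"
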